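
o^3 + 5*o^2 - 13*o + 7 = (o - 1)^2*(o + 7)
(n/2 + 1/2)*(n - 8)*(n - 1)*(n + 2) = n^4/2 - 3*n^3 - 17*n^2/2 + 3*n + 8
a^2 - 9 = (a - 3)*(a + 3)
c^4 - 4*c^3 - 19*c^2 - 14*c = c*(c - 7)*(c + 1)*(c + 2)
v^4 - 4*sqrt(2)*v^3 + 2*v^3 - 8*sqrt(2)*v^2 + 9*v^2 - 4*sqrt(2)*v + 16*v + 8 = (v + 1)^2*(v - 2*sqrt(2))^2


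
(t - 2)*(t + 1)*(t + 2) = t^3 + t^2 - 4*t - 4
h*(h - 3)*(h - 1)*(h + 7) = h^4 + 3*h^3 - 25*h^2 + 21*h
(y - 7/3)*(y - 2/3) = y^2 - 3*y + 14/9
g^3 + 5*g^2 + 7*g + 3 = (g + 1)^2*(g + 3)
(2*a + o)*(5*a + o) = 10*a^2 + 7*a*o + o^2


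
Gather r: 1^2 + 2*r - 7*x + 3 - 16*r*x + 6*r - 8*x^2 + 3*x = r*(8 - 16*x) - 8*x^2 - 4*x + 4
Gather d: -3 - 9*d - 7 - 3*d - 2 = -12*d - 12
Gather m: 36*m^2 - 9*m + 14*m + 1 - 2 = 36*m^2 + 5*m - 1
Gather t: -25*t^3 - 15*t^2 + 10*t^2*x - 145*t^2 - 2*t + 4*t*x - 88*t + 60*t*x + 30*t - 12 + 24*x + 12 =-25*t^3 + t^2*(10*x - 160) + t*(64*x - 60) + 24*x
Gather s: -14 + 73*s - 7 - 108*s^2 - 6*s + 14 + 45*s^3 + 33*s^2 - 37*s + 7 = 45*s^3 - 75*s^2 + 30*s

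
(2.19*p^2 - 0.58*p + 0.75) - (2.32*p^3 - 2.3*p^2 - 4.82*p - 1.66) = -2.32*p^3 + 4.49*p^2 + 4.24*p + 2.41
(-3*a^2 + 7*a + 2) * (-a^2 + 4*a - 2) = 3*a^4 - 19*a^3 + 32*a^2 - 6*a - 4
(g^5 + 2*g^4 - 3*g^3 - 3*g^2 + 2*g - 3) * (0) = 0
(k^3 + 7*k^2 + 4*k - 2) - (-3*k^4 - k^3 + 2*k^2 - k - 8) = 3*k^4 + 2*k^3 + 5*k^2 + 5*k + 6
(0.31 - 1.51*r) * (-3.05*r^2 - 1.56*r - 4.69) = 4.6055*r^3 + 1.4101*r^2 + 6.5983*r - 1.4539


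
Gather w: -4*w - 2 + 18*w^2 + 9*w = 18*w^2 + 5*w - 2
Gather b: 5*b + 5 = 5*b + 5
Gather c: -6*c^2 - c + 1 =-6*c^2 - c + 1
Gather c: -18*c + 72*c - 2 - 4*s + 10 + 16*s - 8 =54*c + 12*s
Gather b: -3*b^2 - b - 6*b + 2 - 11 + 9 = -3*b^2 - 7*b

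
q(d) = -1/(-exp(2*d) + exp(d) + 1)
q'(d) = -(2*exp(2*d) - exp(d))/(-exp(2*d) + exp(d) + 1)^2 = (1 - 2*exp(d))*exp(d)/(-exp(2*d) + exp(d) + 1)^2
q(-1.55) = -0.86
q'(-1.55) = 0.09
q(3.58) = 0.00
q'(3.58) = -0.00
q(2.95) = 0.00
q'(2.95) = -0.01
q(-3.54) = -0.97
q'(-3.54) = 0.03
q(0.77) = 0.66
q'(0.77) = -3.17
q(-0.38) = -0.82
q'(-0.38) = -0.17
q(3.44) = 0.00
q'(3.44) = -0.00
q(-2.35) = -0.92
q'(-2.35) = 0.07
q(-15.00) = -1.00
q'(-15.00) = 0.00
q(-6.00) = -1.00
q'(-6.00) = 0.00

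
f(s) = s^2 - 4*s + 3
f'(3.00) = 2.00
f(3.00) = 0.00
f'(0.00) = -4.00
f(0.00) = 3.00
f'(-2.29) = -8.58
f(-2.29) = 17.40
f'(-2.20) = -8.40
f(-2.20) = 16.64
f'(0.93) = -2.14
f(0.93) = 0.14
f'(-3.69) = -11.38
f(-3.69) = 31.38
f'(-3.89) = -11.78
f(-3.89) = 33.69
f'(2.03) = 0.06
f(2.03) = -1.00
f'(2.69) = 1.38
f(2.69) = -0.52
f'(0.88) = -2.24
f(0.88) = 0.25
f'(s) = 2*s - 4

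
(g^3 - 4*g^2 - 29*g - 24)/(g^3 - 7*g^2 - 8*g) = (g + 3)/g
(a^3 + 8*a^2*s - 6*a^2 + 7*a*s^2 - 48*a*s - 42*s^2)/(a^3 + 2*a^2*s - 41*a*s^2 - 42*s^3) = (6 - a)/(-a + 6*s)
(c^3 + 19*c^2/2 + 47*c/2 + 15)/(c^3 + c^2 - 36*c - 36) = (c + 5/2)/(c - 6)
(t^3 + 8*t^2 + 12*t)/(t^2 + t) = (t^2 + 8*t + 12)/(t + 1)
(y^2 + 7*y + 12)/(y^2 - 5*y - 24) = (y + 4)/(y - 8)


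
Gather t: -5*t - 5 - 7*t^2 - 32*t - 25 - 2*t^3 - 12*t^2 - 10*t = -2*t^3 - 19*t^2 - 47*t - 30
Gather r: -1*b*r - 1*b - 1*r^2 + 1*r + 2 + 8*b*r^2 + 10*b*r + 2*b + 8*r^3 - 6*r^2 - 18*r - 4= b + 8*r^3 + r^2*(8*b - 7) + r*(9*b - 17) - 2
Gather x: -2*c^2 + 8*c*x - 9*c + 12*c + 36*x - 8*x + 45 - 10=-2*c^2 + 3*c + x*(8*c + 28) + 35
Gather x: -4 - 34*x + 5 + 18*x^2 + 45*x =18*x^2 + 11*x + 1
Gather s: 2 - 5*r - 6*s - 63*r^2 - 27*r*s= -63*r^2 - 5*r + s*(-27*r - 6) + 2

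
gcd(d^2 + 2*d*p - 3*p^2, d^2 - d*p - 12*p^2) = d + 3*p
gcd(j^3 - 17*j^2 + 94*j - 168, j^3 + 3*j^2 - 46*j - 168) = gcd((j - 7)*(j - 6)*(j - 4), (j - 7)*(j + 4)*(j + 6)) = j - 7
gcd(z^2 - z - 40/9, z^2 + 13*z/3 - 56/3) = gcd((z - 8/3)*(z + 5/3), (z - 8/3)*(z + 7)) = z - 8/3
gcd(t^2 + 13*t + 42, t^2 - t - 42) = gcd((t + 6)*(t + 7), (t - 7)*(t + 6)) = t + 6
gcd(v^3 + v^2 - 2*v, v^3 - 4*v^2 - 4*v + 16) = v + 2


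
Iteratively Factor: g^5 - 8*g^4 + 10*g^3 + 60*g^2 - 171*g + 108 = (g + 3)*(g^4 - 11*g^3 + 43*g^2 - 69*g + 36) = (g - 4)*(g + 3)*(g^3 - 7*g^2 + 15*g - 9) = (g - 4)*(g - 3)*(g + 3)*(g^2 - 4*g + 3) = (g - 4)*(g - 3)^2*(g + 3)*(g - 1)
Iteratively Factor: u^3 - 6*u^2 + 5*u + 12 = (u + 1)*(u^2 - 7*u + 12) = (u - 4)*(u + 1)*(u - 3)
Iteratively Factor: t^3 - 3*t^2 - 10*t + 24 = (t - 2)*(t^2 - t - 12) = (t - 2)*(t + 3)*(t - 4)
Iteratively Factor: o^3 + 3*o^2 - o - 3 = (o - 1)*(o^2 + 4*o + 3) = (o - 1)*(o + 3)*(o + 1)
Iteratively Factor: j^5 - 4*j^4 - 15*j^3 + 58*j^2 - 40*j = (j - 1)*(j^4 - 3*j^3 - 18*j^2 + 40*j) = j*(j - 1)*(j^3 - 3*j^2 - 18*j + 40) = j*(j - 5)*(j - 1)*(j^2 + 2*j - 8) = j*(j - 5)*(j - 2)*(j - 1)*(j + 4)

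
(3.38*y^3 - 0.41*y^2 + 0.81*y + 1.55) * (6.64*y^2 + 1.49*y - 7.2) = 22.4432*y^5 + 2.3138*y^4 - 19.5685*y^3 + 14.4509*y^2 - 3.5225*y - 11.16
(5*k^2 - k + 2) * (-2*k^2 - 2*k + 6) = -10*k^4 - 8*k^3 + 28*k^2 - 10*k + 12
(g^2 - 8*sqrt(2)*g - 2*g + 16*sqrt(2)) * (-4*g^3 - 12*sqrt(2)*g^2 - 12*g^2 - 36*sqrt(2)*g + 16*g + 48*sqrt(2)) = -4*g^5 - 4*g^4 + 20*sqrt(2)*g^4 + 20*sqrt(2)*g^3 + 232*g^3 - 200*sqrt(2)*g^2 + 160*g^2 - 1920*g + 160*sqrt(2)*g + 1536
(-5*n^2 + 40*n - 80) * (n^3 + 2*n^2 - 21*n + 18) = -5*n^5 + 30*n^4 + 105*n^3 - 1090*n^2 + 2400*n - 1440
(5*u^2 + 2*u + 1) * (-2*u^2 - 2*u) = -10*u^4 - 14*u^3 - 6*u^2 - 2*u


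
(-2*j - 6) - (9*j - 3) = -11*j - 3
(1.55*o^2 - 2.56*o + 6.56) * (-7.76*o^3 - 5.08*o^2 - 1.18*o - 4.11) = -12.028*o^5 + 11.9916*o^4 - 39.7298*o^3 - 36.6745*o^2 + 2.7808*o - 26.9616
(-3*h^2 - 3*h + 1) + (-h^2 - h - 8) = -4*h^2 - 4*h - 7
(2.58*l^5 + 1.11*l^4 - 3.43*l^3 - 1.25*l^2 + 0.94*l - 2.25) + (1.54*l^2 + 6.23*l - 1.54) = 2.58*l^5 + 1.11*l^4 - 3.43*l^3 + 0.29*l^2 + 7.17*l - 3.79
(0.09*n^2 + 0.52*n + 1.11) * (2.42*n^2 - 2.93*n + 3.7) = 0.2178*n^4 + 0.9947*n^3 + 1.4956*n^2 - 1.3283*n + 4.107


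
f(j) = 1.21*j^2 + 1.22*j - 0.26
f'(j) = 2.42*j + 1.22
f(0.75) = 1.34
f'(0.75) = 3.04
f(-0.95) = -0.33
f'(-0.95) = -1.08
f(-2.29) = 3.29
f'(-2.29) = -4.32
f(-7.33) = 55.81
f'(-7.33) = -16.52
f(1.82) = 5.97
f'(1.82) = 5.62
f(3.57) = 19.52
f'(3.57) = 9.86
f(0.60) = 0.91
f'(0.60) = 2.67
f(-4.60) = 19.73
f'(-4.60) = -9.91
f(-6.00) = 35.98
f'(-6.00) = -13.30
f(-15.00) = 253.69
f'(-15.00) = -35.08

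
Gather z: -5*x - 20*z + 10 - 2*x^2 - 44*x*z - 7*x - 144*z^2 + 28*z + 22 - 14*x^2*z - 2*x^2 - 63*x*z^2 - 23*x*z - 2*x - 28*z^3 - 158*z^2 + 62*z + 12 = -4*x^2 - 14*x - 28*z^3 + z^2*(-63*x - 302) + z*(-14*x^2 - 67*x + 70) + 44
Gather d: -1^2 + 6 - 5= 0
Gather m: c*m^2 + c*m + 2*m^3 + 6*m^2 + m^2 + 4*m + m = 2*m^3 + m^2*(c + 7) + m*(c + 5)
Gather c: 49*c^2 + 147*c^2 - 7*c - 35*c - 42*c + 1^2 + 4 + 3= 196*c^2 - 84*c + 8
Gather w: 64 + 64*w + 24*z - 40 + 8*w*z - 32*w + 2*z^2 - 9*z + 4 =w*(8*z + 32) + 2*z^2 + 15*z + 28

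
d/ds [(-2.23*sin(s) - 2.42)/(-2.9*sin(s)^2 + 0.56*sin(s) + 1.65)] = (-14.036*sin(s) + 3.2335*cos(2*s) - 5.5578)*cos(s)/(-2.9*sin(s)^2 + 0.56*sin(s) + 1.65)^2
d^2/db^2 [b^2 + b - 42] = 2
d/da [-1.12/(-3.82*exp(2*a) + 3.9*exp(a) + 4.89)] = (4.368 - 8.5568*exp(a))*exp(a)/(-3.82*exp(2*a) + 3.9*exp(a) + 4.89)^2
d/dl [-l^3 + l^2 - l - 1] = -3*l^2 + 2*l - 1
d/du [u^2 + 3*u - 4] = 2*u + 3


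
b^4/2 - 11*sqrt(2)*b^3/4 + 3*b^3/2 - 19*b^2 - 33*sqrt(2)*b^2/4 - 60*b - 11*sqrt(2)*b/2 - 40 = (b - 8*sqrt(2))*(b + 5*sqrt(2)/2)*(sqrt(2)*b/2 + sqrt(2)/2)*(sqrt(2)*b/2 + sqrt(2))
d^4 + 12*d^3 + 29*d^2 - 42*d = d*(d - 1)*(d + 6)*(d + 7)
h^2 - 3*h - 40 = (h - 8)*(h + 5)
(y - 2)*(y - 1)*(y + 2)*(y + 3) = y^4 + 2*y^3 - 7*y^2 - 8*y + 12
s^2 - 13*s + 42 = (s - 7)*(s - 6)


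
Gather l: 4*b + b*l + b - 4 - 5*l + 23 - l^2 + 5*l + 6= b*l + 5*b - l^2 + 25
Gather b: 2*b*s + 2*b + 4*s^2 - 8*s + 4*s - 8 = b*(2*s + 2) + 4*s^2 - 4*s - 8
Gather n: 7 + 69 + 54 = 130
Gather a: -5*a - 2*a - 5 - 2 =-7*a - 7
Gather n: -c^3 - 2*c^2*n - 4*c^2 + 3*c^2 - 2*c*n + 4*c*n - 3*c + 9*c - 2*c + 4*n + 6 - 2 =-c^3 - c^2 + 4*c + n*(-2*c^2 + 2*c + 4) + 4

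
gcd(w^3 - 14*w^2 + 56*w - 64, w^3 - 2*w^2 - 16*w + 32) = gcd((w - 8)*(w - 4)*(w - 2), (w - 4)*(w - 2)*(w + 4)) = w^2 - 6*w + 8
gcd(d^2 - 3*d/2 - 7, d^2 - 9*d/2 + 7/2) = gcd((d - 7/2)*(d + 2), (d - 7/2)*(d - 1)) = d - 7/2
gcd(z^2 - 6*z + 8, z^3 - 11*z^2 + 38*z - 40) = z^2 - 6*z + 8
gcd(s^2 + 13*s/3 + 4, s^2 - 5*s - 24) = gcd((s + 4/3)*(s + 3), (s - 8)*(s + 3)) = s + 3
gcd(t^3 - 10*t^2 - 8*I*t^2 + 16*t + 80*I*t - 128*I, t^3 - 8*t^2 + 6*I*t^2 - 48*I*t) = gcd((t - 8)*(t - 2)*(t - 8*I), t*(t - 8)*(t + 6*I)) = t - 8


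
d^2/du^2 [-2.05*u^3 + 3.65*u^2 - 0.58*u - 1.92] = 7.3 - 12.3*u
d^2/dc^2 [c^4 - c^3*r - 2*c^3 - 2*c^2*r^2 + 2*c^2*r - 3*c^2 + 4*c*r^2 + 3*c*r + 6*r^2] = 12*c^2 - 6*c*r - 12*c - 4*r^2 + 4*r - 6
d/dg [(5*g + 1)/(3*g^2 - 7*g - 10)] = (15*g^2 - 35*g - (5*g + 1)*(6*g - 7) - 50)/(-3*g^2 + 7*g + 10)^2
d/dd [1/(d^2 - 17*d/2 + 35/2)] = 2*(17 - 4*d)/(2*d^2 - 17*d + 35)^2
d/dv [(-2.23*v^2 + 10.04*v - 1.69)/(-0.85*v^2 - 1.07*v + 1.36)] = (10.9201*v^2 - 8.9386*v + 11.8461)/(0.7225*v^4 + 1.819*v^3 - 1.1671*v^2 - 2.9104*v + 1.8496)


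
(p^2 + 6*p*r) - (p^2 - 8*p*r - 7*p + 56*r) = 14*p*r + 7*p - 56*r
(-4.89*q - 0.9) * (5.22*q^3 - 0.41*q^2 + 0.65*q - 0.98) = -25.5258*q^4 - 2.6931*q^3 - 2.8095*q^2 + 4.2072*q + 0.882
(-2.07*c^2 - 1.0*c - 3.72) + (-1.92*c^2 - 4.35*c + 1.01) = -3.99*c^2 - 5.35*c - 2.71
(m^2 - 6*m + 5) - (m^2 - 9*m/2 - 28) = 33 - 3*m/2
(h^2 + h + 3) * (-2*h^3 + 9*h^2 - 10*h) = -2*h^5 + 7*h^4 - 7*h^3 + 17*h^2 - 30*h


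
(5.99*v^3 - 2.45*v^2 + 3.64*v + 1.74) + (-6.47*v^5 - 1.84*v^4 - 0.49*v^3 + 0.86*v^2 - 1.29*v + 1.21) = -6.47*v^5 - 1.84*v^4 + 5.5*v^3 - 1.59*v^2 + 2.35*v + 2.95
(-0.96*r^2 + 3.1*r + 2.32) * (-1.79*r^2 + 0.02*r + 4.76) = 1.7184*r^4 - 5.5682*r^3 - 8.6604*r^2 + 14.8024*r + 11.0432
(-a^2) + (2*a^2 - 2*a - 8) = a^2 - 2*a - 8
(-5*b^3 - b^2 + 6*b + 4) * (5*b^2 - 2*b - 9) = -25*b^5 + 5*b^4 + 77*b^3 + 17*b^2 - 62*b - 36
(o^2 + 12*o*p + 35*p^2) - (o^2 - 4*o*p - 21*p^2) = 16*o*p + 56*p^2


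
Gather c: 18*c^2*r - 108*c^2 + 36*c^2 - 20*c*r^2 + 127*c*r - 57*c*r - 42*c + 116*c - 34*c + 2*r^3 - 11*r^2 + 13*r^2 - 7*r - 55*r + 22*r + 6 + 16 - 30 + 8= c^2*(18*r - 72) + c*(-20*r^2 + 70*r + 40) + 2*r^3 + 2*r^2 - 40*r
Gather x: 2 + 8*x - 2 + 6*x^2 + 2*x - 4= 6*x^2 + 10*x - 4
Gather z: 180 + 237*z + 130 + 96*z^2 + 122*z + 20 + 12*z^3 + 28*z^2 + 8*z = 12*z^3 + 124*z^2 + 367*z + 330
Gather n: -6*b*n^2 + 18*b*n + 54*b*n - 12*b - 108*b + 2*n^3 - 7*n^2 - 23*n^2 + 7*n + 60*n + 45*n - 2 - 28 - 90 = -120*b + 2*n^3 + n^2*(-6*b - 30) + n*(72*b + 112) - 120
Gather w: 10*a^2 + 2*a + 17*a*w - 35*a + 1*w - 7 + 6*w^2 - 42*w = 10*a^2 - 33*a + 6*w^2 + w*(17*a - 41) - 7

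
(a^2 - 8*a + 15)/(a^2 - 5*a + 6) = (a - 5)/(a - 2)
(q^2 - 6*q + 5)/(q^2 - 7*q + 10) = (q - 1)/(q - 2)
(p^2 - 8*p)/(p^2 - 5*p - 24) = p/(p + 3)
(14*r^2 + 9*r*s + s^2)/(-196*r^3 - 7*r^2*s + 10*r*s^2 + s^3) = (-2*r - s)/(28*r^2 - 3*r*s - s^2)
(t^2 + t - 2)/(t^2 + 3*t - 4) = (t + 2)/(t + 4)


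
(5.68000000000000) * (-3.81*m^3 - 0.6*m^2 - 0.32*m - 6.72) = -21.6408*m^3 - 3.408*m^2 - 1.8176*m - 38.1696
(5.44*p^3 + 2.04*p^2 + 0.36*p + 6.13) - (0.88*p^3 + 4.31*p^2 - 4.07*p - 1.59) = 4.56*p^3 - 2.27*p^2 + 4.43*p + 7.72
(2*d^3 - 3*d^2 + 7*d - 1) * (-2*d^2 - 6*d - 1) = -4*d^5 - 6*d^4 + 2*d^3 - 37*d^2 - d + 1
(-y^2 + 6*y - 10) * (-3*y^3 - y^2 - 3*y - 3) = 3*y^5 - 17*y^4 + 27*y^3 - 5*y^2 + 12*y + 30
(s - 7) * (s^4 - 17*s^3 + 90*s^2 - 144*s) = s^5 - 24*s^4 + 209*s^3 - 774*s^2 + 1008*s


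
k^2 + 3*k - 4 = (k - 1)*(k + 4)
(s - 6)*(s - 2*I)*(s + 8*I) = s^3 - 6*s^2 + 6*I*s^2 + 16*s - 36*I*s - 96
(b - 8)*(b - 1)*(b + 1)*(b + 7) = b^4 - b^3 - 57*b^2 + b + 56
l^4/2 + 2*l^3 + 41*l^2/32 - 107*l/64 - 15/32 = (l/2 + 1)*(l - 3/4)*(l + 1/4)*(l + 5/2)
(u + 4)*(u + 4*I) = u^2 + 4*u + 4*I*u + 16*I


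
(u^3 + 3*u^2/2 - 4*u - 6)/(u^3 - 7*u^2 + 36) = (u^2 - u/2 - 3)/(u^2 - 9*u + 18)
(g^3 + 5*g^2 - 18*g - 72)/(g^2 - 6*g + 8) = (g^2 + 9*g + 18)/(g - 2)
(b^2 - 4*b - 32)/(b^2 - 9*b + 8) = (b + 4)/(b - 1)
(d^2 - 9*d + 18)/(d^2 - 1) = (d^2 - 9*d + 18)/(d^2 - 1)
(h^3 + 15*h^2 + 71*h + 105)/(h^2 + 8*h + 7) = (h^2 + 8*h + 15)/(h + 1)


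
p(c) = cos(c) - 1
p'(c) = -sin(c)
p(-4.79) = -0.92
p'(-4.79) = -1.00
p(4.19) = -1.50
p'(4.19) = 0.87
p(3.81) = -1.78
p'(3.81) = 0.62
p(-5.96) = -0.05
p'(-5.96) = -0.32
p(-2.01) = -1.43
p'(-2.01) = 0.91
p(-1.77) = -1.20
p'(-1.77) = 0.98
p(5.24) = -0.50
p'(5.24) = 0.86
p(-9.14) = -1.96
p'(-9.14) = 0.28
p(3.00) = -1.99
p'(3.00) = -0.14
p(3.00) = -1.99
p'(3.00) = -0.14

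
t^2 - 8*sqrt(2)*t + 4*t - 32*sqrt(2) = (t + 4)*(t - 8*sqrt(2))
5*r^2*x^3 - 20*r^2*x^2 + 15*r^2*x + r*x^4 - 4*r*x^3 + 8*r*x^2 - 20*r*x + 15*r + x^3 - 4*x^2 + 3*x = (5*r + x)*(x - 3)*(x - 1)*(r*x + 1)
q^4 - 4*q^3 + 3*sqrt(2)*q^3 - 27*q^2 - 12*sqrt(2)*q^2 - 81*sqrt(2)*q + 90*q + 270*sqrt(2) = (q - 6)*(q - 3)*(q + 5)*(q + 3*sqrt(2))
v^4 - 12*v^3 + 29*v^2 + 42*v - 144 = (v - 8)*(v - 3)^2*(v + 2)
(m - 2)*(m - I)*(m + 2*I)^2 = m^4 - 2*m^3 + 3*I*m^3 - 6*I*m^2 + 4*I*m - 8*I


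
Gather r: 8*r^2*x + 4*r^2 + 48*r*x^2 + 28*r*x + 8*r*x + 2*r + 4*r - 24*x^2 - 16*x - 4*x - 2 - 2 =r^2*(8*x + 4) + r*(48*x^2 + 36*x + 6) - 24*x^2 - 20*x - 4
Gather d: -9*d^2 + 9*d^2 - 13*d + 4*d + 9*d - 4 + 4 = 0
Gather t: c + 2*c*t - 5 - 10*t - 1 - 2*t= c + t*(2*c - 12) - 6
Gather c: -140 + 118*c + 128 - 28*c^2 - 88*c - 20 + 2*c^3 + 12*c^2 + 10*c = 2*c^3 - 16*c^2 + 40*c - 32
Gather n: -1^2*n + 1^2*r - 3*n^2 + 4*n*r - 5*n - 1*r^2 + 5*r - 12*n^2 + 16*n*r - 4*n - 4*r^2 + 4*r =-15*n^2 + n*(20*r - 10) - 5*r^2 + 10*r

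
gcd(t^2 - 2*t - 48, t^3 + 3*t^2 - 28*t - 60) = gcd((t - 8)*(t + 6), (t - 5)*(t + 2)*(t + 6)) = t + 6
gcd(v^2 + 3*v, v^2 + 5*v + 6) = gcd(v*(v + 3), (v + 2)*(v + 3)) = v + 3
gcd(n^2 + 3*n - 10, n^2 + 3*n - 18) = 1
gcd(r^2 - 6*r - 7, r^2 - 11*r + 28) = r - 7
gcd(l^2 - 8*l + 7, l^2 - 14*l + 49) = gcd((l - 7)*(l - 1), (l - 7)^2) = l - 7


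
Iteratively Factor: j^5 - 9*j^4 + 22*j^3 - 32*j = (j - 2)*(j^4 - 7*j^3 + 8*j^2 + 16*j) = (j - 2)*(j + 1)*(j^3 - 8*j^2 + 16*j) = (j - 4)*(j - 2)*(j + 1)*(j^2 - 4*j) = j*(j - 4)*(j - 2)*(j + 1)*(j - 4)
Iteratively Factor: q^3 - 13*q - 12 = (q - 4)*(q^2 + 4*q + 3) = (q - 4)*(q + 1)*(q + 3)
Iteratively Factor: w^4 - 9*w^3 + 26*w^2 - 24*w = (w - 2)*(w^3 - 7*w^2 + 12*w) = (w - 4)*(w - 2)*(w^2 - 3*w) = (w - 4)*(w - 3)*(w - 2)*(w)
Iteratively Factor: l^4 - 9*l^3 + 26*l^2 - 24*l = (l - 3)*(l^3 - 6*l^2 + 8*l) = l*(l - 3)*(l^2 - 6*l + 8) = l*(l - 3)*(l - 2)*(l - 4)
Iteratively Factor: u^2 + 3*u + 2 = (u + 1)*(u + 2)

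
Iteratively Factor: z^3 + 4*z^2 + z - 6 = (z - 1)*(z^2 + 5*z + 6) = (z - 1)*(z + 3)*(z + 2)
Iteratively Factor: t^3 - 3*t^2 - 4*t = (t + 1)*(t^2 - 4*t) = t*(t + 1)*(t - 4)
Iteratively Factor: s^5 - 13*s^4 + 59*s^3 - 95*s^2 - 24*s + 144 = (s + 1)*(s^4 - 14*s^3 + 73*s^2 - 168*s + 144) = (s - 4)*(s + 1)*(s^3 - 10*s^2 + 33*s - 36) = (s - 4)*(s - 3)*(s + 1)*(s^2 - 7*s + 12) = (s - 4)^2*(s - 3)*(s + 1)*(s - 3)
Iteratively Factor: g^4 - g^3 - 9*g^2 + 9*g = (g - 1)*(g^3 - 9*g) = (g - 3)*(g - 1)*(g^2 + 3*g) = g*(g - 3)*(g - 1)*(g + 3)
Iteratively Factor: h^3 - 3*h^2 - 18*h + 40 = (h + 4)*(h^2 - 7*h + 10) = (h - 5)*(h + 4)*(h - 2)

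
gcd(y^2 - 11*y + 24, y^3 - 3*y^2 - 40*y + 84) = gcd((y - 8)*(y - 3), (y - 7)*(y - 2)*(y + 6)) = 1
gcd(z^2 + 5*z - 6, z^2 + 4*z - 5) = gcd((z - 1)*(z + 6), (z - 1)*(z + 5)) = z - 1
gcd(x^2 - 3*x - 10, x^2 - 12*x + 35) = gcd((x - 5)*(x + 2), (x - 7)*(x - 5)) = x - 5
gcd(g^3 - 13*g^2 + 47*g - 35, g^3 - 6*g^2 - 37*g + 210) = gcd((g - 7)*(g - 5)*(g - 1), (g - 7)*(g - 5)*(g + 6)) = g^2 - 12*g + 35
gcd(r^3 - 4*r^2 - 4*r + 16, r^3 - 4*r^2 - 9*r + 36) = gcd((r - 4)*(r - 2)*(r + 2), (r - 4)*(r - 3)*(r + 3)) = r - 4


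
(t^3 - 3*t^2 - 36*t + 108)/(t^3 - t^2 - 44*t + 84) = (t^2 + 3*t - 18)/(t^2 + 5*t - 14)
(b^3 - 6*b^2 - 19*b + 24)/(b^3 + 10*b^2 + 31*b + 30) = (b^2 - 9*b + 8)/(b^2 + 7*b + 10)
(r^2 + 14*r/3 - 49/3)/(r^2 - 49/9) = 3*(r + 7)/(3*r + 7)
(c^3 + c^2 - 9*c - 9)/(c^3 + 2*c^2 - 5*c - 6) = (c - 3)/(c - 2)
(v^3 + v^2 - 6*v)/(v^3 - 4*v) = (v + 3)/(v + 2)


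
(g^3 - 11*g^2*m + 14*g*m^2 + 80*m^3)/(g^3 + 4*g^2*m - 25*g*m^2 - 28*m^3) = (g^3 - 11*g^2*m + 14*g*m^2 + 80*m^3)/(g^3 + 4*g^2*m - 25*g*m^2 - 28*m^3)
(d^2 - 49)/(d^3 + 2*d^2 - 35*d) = (d - 7)/(d*(d - 5))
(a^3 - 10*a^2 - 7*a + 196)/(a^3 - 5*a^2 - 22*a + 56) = (a - 7)/(a - 2)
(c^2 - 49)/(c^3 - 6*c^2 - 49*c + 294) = 1/(c - 6)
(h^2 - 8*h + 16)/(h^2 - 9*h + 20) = (h - 4)/(h - 5)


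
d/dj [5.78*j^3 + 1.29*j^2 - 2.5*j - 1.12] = 17.34*j^2 + 2.58*j - 2.5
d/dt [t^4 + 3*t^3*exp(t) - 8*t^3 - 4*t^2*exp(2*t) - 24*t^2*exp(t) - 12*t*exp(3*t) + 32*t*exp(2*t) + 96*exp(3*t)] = 3*t^3*exp(t) + 4*t^3 - 8*t^2*exp(2*t) - 15*t^2*exp(t) - 24*t^2 - 36*t*exp(3*t) + 56*t*exp(2*t) - 48*t*exp(t) + 276*exp(3*t) + 32*exp(2*t)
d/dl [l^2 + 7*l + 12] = 2*l + 7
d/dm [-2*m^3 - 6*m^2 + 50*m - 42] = -6*m^2 - 12*m + 50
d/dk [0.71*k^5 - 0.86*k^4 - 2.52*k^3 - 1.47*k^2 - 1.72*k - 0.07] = 3.55*k^4 - 3.44*k^3 - 7.56*k^2 - 2.94*k - 1.72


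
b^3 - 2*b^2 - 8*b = b*(b - 4)*(b + 2)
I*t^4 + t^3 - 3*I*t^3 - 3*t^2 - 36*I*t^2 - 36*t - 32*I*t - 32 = (t - 8)*(t + 4)*(t - I)*(I*t + I)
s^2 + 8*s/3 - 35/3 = (s - 7/3)*(s + 5)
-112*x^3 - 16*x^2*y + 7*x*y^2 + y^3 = (-4*x + y)*(4*x + y)*(7*x + y)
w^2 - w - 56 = (w - 8)*(w + 7)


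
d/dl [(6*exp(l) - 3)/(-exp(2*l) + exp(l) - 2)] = 3*((2*exp(l) - 1)^2 - 2*exp(2*l) + 2*exp(l) - 4)*exp(l)/(exp(2*l) - exp(l) + 2)^2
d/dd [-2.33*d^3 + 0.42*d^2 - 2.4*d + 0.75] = -6.99*d^2 + 0.84*d - 2.4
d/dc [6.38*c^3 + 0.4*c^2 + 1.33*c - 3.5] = 19.14*c^2 + 0.8*c + 1.33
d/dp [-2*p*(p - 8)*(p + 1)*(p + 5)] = -8*p^3 + 12*p^2 + 172*p + 80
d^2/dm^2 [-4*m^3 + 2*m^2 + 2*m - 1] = 4 - 24*m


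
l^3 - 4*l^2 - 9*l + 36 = (l - 4)*(l - 3)*(l + 3)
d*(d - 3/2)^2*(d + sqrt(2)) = d^4 - 3*d^3 + sqrt(2)*d^3 - 3*sqrt(2)*d^2 + 9*d^2/4 + 9*sqrt(2)*d/4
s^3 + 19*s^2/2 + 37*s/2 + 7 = (s + 1/2)*(s + 2)*(s + 7)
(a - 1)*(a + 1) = a^2 - 1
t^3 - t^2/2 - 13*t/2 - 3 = (t - 3)*(t + 1/2)*(t + 2)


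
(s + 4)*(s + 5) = s^2 + 9*s + 20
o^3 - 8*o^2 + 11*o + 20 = (o - 5)*(o - 4)*(o + 1)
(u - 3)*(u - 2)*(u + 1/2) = u^3 - 9*u^2/2 + 7*u/2 + 3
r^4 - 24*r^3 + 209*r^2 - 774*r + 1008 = (r - 8)*(r - 7)*(r - 6)*(r - 3)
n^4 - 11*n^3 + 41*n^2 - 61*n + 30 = (n - 5)*(n - 3)*(n - 2)*(n - 1)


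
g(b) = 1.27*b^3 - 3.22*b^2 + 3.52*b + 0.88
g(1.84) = 4.37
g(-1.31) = -12.11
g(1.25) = 2.73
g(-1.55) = -17.04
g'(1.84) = 4.57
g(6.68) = 259.27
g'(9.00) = 254.17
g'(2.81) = 15.51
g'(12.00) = 474.88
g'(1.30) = 1.59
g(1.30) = 2.80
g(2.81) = 13.52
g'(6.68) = 130.51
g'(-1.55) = 22.66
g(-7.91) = -856.97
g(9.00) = 697.57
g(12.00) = 1774.00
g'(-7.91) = 292.84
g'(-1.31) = 18.49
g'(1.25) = 1.42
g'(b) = 3.81*b^2 - 6.44*b + 3.52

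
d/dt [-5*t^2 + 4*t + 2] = 4 - 10*t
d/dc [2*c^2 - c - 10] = 4*c - 1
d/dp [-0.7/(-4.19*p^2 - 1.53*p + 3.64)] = (-5.866*p - 1.071)/(4.19*p^2 + 1.53*p - 3.64)^2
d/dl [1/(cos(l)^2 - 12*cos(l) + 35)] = 2*(cos(l) - 6)*sin(l)/(cos(l)^2 - 12*cos(l) + 35)^2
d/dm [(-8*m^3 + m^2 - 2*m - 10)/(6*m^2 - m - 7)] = (-48*m^4 + 16*m^3 + 179*m^2 + 106*m + 4)/(36*m^4 - 12*m^3 - 83*m^2 + 14*m + 49)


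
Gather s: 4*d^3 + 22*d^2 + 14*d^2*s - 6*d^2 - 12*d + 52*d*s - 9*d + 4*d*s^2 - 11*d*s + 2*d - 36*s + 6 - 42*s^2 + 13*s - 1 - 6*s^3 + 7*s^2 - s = 4*d^3 + 16*d^2 - 19*d - 6*s^3 + s^2*(4*d - 35) + s*(14*d^2 + 41*d - 24) + 5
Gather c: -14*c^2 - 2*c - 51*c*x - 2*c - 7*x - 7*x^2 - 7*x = -14*c^2 + c*(-51*x - 4) - 7*x^2 - 14*x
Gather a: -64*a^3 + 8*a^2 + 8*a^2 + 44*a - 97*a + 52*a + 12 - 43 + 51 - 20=-64*a^3 + 16*a^2 - a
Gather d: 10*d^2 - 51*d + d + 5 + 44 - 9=10*d^2 - 50*d + 40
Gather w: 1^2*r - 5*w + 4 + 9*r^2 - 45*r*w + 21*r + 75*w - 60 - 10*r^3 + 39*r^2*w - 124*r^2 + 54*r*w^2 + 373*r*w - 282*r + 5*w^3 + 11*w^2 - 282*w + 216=-10*r^3 - 115*r^2 - 260*r + 5*w^3 + w^2*(54*r + 11) + w*(39*r^2 + 328*r - 212) + 160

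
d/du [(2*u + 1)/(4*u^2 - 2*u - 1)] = 8*u*(-u - 1)/(16*u^4 - 16*u^3 - 4*u^2 + 4*u + 1)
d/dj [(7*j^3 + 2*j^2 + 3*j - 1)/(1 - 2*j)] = (-28*j^3 + 17*j^2 + 4*j + 1)/(4*j^2 - 4*j + 1)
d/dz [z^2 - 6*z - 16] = 2*z - 6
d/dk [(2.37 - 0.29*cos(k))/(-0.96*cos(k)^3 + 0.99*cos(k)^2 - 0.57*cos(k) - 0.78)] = (0.5568*cos(k)^3 - 7.1127*cos(k)^2 + 4.6926*cos(k) - 1.5771)*sin(k)/(0.9216*cos(k)^6 - 1.9008*cos(k)^5 + 2.0745*cos(k)^4 + 0.369*cos(k)^3 - 1.2195*cos(k)^2 + 0.8892*cos(k) + 0.6084)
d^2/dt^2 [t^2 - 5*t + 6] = 2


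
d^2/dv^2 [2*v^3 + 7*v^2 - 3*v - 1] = 12*v + 14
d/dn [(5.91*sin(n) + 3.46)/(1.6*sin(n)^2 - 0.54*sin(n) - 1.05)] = (-11.072*sin(n) + 4.728*cos(2*n) - 9.0651)*cos(n)/(-1.6*sin(n)^2 + 0.54*sin(n) + 1.05)^2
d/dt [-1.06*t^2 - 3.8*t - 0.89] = -2.12*t - 3.8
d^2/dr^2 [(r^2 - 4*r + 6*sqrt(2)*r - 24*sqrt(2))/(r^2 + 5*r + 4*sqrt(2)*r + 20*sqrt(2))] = 2*(-9*r^3 + 2*sqrt(2)*r^3 - 132*sqrt(2)*r^2 - 1296*r - 120*sqrt(2)*r - 1928*sqrt(2) - 720)/(r^6 + 15*r^5 + 12*sqrt(2)*r^5 + 171*r^4 + 180*sqrt(2)*r^4 + 1028*sqrt(2)*r^3 + 1565*r^3 + 3420*sqrt(2)*r^2 + 7200*r^2 + 12000*r + 9600*sqrt(2)*r + 16000*sqrt(2))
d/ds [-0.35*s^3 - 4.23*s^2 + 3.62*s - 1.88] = -1.05*s^2 - 8.46*s + 3.62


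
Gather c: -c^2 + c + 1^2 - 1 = -c^2 + c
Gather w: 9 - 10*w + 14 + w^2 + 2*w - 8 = w^2 - 8*w + 15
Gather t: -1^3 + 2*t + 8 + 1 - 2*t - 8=0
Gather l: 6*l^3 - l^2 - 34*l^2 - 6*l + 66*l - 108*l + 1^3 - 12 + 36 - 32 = 6*l^3 - 35*l^2 - 48*l - 7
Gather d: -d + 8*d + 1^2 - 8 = 7*d - 7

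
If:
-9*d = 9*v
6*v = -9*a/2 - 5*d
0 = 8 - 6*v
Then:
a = -8/27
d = -4/3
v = 4/3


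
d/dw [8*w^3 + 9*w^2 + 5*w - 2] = 24*w^2 + 18*w + 5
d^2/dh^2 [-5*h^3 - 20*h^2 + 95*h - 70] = -30*h - 40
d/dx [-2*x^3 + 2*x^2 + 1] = 2*x*(2 - 3*x)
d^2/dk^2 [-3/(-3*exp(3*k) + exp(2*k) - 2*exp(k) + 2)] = 3*((-27*exp(2*k) + 4*exp(k) - 2)*(3*exp(3*k) - exp(2*k) + 2*exp(k) - 2) + 2*(9*exp(2*k) - 2*exp(k) + 2)^2*exp(k))*exp(k)/(3*exp(3*k) - exp(2*k) + 2*exp(k) - 2)^3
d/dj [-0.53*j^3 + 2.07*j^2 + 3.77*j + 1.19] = -1.59*j^2 + 4.14*j + 3.77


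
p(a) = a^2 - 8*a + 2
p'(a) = 2*a - 8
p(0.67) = -2.91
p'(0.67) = -6.66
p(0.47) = -1.54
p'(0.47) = -7.06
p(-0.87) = 9.72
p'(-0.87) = -9.74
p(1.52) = -7.85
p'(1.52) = -4.96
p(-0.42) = 5.54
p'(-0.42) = -8.84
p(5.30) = -12.31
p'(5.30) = 2.60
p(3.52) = -13.77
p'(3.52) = -0.96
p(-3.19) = 37.70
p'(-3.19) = -14.38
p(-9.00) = 155.00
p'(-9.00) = -26.00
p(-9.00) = 155.00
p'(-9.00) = -26.00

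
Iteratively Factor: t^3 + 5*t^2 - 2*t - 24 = (t - 2)*(t^2 + 7*t + 12) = (t - 2)*(t + 4)*(t + 3)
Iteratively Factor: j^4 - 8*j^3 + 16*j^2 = (j)*(j^3 - 8*j^2 + 16*j) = j^2*(j^2 - 8*j + 16) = j^2*(j - 4)*(j - 4)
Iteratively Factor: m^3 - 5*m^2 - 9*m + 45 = (m - 3)*(m^2 - 2*m - 15) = (m - 3)*(m + 3)*(m - 5)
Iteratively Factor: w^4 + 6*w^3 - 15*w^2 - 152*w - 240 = (w - 5)*(w^3 + 11*w^2 + 40*w + 48) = (w - 5)*(w + 3)*(w^2 + 8*w + 16) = (w - 5)*(w + 3)*(w + 4)*(w + 4)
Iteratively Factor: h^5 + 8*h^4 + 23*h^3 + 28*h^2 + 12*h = (h + 3)*(h^4 + 5*h^3 + 8*h^2 + 4*h) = (h + 2)*(h + 3)*(h^3 + 3*h^2 + 2*h) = (h + 1)*(h + 2)*(h + 3)*(h^2 + 2*h) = h*(h + 1)*(h + 2)*(h + 3)*(h + 2)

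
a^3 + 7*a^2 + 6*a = a*(a + 1)*(a + 6)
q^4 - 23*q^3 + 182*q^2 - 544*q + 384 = (q - 8)^2*(q - 6)*(q - 1)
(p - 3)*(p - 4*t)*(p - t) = p^3 - 5*p^2*t - 3*p^2 + 4*p*t^2 + 15*p*t - 12*t^2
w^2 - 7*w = w*(w - 7)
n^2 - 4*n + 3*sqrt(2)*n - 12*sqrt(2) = (n - 4)*(n + 3*sqrt(2))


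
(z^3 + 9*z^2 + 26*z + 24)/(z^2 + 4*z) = z + 5 + 6/z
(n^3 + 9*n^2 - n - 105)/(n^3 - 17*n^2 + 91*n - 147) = (n^2 + 12*n + 35)/(n^2 - 14*n + 49)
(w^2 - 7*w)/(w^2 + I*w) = (w - 7)/(w + I)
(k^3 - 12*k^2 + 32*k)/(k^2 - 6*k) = (k^2 - 12*k + 32)/(k - 6)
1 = 1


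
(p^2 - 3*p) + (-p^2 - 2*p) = -5*p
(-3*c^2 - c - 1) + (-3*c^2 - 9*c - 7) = -6*c^2 - 10*c - 8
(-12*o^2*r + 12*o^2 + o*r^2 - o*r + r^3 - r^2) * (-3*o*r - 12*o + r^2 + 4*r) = 36*o^3*r^2 + 108*o^3*r - 144*o^3 - 15*o^2*r^3 - 45*o^2*r^2 + 60*o^2*r - 2*o*r^4 - 6*o*r^3 + 8*o*r^2 + r^5 + 3*r^4 - 4*r^3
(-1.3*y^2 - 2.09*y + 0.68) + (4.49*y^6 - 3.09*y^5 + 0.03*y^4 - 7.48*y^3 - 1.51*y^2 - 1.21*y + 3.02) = 4.49*y^6 - 3.09*y^5 + 0.03*y^4 - 7.48*y^3 - 2.81*y^2 - 3.3*y + 3.7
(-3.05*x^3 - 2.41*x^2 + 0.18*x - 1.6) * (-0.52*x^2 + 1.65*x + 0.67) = 1.586*x^5 - 3.7793*x^4 - 6.1136*x^3 - 0.4857*x^2 - 2.5194*x - 1.072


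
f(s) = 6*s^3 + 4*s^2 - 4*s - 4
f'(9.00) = 1526.00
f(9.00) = 4658.00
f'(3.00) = 182.00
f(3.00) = 182.00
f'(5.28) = 540.05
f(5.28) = 969.58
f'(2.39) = 117.94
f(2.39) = 91.20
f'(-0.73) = -0.25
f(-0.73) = -1.28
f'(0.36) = 1.21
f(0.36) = -4.64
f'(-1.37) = 18.82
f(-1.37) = -6.44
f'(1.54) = 51.01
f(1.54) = 21.24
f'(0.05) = -3.56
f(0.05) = -4.19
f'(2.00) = 84.00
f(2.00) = 52.00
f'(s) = 18*s^2 + 8*s - 4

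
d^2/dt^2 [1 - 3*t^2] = -6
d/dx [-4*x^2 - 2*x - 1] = -8*x - 2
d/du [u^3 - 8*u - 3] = 3*u^2 - 8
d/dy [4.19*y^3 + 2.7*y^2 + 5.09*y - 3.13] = 12.57*y^2 + 5.4*y + 5.09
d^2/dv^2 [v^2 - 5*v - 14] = 2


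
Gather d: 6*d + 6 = 6*d + 6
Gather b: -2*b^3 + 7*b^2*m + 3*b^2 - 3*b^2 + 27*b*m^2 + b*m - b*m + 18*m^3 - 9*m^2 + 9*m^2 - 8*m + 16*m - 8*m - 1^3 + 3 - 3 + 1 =-2*b^3 + 7*b^2*m + 27*b*m^2 + 18*m^3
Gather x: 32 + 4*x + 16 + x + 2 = 5*x + 50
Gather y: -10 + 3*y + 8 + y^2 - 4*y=y^2 - y - 2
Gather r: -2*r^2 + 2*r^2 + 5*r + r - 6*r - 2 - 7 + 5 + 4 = 0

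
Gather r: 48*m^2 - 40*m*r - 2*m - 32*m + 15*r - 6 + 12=48*m^2 - 34*m + r*(15 - 40*m) + 6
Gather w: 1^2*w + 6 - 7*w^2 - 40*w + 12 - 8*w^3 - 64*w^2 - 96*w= -8*w^3 - 71*w^2 - 135*w + 18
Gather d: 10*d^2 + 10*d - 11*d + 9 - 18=10*d^2 - d - 9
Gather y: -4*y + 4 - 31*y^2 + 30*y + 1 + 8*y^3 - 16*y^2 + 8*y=8*y^3 - 47*y^2 + 34*y + 5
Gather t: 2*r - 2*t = 2*r - 2*t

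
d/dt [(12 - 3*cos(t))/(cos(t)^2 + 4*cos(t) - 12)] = 3*(sin(t)^2 + 8*cos(t) + 3)*sin(t)/(cos(t)^2 + 4*cos(t) - 12)^2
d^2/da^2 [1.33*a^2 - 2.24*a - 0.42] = 2.66000000000000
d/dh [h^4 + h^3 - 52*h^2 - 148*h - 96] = 4*h^3 + 3*h^2 - 104*h - 148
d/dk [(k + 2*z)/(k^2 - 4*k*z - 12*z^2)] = -1/(k^2 - 12*k*z + 36*z^2)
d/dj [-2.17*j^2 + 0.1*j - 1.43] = 0.1 - 4.34*j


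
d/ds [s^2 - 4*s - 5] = 2*s - 4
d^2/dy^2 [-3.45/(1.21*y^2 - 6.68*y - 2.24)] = (-10.10229*y^2 + 55.77132*y + 3.45*(2.42*y - 6.68)*(4.84*y - 13.36) + 18.70176)/(-1.21*y^2 + 6.68*y + 2.24)^3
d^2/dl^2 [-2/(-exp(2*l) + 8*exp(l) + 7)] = 8*((2 - exp(l))*(-exp(2*l) + 8*exp(l) + 7) - 2*(exp(l) - 4)^2*exp(l))*exp(l)/(-exp(2*l) + 8*exp(l) + 7)^3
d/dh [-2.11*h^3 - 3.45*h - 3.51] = -6.33*h^2 - 3.45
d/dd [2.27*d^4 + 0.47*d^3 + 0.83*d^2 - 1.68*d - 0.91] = 9.08*d^3 + 1.41*d^2 + 1.66*d - 1.68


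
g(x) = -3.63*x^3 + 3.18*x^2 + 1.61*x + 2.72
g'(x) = -10.89*x^2 + 6.36*x + 1.61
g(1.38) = 1.46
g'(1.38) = -10.35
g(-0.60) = 3.68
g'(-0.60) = -6.13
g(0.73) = 4.18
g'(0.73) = 0.45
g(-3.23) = 153.02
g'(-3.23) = -132.55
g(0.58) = 4.02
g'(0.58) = 1.64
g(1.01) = 3.85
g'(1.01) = -3.08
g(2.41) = -25.74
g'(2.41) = -46.31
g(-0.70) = 4.40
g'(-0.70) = -8.18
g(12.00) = -5792.68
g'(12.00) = -1490.23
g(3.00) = -61.84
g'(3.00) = -77.32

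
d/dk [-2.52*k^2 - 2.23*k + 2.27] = -5.04*k - 2.23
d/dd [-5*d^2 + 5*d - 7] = 5 - 10*d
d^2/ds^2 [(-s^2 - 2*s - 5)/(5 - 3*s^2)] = 4*(9*s^3 + 90*s^2 + 45*s + 50)/(27*s^6 - 135*s^4 + 225*s^2 - 125)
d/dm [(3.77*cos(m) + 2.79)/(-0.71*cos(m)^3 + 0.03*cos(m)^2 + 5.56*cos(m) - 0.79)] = (-5.3534*cos(m)^3 - 5.8296*cos(m)^2 + 0.167400000000001*cos(m) + 18.4907)*sin(m)/(0.5041*cos(m)^6 - 0.0426*cos(m)^5 - 7.8943*cos(m)^4 + 1.4554*cos(m)^3 + 30.8662*cos(m)^2 - 8.7848*cos(m) + 0.6241)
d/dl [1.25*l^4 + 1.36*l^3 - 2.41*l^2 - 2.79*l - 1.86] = 5.0*l^3 + 4.08*l^2 - 4.82*l - 2.79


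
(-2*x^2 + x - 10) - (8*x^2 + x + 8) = -10*x^2 - 18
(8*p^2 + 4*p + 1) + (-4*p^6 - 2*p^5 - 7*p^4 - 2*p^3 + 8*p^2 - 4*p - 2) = -4*p^6 - 2*p^5 - 7*p^4 - 2*p^3 + 16*p^2 - 1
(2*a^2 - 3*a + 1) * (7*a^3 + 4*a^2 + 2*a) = 14*a^5 - 13*a^4 - a^3 - 2*a^2 + 2*a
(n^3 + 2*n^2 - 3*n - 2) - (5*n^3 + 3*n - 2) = -4*n^3 + 2*n^2 - 6*n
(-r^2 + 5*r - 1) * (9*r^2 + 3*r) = -9*r^4 + 42*r^3 + 6*r^2 - 3*r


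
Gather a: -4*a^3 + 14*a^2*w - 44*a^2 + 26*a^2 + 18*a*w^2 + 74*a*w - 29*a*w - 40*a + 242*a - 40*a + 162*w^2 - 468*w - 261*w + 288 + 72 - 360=-4*a^3 + a^2*(14*w - 18) + a*(18*w^2 + 45*w + 162) + 162*w^2 - 729*w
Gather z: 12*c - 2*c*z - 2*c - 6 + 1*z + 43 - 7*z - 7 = 10*c + z*(-2*c - 6) + 30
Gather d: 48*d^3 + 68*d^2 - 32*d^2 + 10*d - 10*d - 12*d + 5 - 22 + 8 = 48*d^3 + 36*d^2 - 12*d - 9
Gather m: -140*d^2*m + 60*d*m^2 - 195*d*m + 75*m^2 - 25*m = m^2*(60*d + 75) + m*(-140*d^2 - 195*d - 25)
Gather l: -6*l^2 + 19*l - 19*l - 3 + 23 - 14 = 6 - 6*l^2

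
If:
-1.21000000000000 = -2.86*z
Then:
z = 0.42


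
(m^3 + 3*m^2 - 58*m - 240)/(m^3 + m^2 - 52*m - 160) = (m + 6)/(m + 4)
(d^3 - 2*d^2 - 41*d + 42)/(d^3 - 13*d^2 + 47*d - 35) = (d + 6)/(d - 5)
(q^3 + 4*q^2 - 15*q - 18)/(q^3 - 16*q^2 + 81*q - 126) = (q^2 + 7*q + 6)/(q^2 - 13*q + 42)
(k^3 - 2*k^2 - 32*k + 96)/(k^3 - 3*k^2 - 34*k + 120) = (k - 4)/(k - 5)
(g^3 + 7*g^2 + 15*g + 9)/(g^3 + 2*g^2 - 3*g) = (g^2 + 4*g + 3)/(g*(g - 1))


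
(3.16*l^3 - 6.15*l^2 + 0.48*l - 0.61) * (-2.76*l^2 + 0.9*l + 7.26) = -8.7216*l^5 + 19.818*l^4 + 16.0818*l^3 - 42.5334*l^2 + 2.9358*l - 4.4286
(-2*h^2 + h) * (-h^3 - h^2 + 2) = 2*h^5 + h^4 - h^3 - 4*h^2 + 2*h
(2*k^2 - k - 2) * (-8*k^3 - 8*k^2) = -16*k^5 - 8*k^4 + 24*k^3 + 16*k^2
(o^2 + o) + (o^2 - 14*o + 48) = 2*o^2 - 13*o + 48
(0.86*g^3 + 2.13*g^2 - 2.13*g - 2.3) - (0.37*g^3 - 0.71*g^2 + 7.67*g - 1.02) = 0.49*g^3 + 2.84*g^2 - 9.8*g - 1.28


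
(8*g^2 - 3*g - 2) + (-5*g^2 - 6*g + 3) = 3*g^2 - 9*g + 1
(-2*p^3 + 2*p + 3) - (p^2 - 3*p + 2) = -2*p^3 - p^2 + 5*p + 1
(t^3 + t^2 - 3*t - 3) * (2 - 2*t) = -2*t^4 + 8*t^2 - 6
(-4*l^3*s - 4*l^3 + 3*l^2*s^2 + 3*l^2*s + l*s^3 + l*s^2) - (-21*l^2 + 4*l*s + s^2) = -4*l^3*s - 4*l^3 + 3*l^2*s^2 + 3*l^2*s + 21*l^2 + l*s^3 + l*s^2 - 4*l*s - s^2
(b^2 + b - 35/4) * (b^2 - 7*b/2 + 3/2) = b^4 - 5*b^3/2 - 43*b^2/4 + 257*b/8 - 105/8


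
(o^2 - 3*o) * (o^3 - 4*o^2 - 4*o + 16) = o^5 - 7*o^4 + 8*o^3 + 28*o^2 - 48*o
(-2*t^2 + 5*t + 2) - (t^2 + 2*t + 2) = -3*t^2 + 3*t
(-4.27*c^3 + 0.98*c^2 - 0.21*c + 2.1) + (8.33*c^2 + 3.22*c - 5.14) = -4.27*c^3 + 9.31*c^2 + 3.01*c - 3.04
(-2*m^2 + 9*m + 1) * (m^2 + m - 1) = -2*m^4 + 7*m^3 + 12*m^2 - 8*m - 1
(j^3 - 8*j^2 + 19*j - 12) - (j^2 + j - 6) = j^3 - 9*j^2 + 18*j - 6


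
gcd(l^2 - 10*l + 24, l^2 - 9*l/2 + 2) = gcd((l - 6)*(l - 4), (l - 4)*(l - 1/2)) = l - 4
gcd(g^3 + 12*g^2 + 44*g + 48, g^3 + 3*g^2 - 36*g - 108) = g + 6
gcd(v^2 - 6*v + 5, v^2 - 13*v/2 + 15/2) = v - 5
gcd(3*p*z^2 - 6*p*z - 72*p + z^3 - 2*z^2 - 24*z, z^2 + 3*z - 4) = z + 4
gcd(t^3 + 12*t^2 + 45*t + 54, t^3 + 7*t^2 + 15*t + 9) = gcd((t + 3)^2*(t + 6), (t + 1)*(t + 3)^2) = t^2 + 6*t + 9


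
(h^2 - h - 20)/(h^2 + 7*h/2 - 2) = 2*(h - 5)/(2*h - 1)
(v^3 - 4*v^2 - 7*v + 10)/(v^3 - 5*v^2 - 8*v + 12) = (v - 5)/(v - 6)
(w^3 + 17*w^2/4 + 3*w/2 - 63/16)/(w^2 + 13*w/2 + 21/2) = (8*w^2 + 6*w - 9)/(8*(w + 3))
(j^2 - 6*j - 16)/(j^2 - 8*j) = (j + 2)/j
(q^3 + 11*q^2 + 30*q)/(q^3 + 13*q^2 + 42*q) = (q + 5)/(q + 7)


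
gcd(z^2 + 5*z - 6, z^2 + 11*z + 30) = z + 6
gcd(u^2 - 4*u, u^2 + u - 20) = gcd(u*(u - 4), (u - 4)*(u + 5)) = u - 4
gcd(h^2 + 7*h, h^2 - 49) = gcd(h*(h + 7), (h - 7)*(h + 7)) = h + 7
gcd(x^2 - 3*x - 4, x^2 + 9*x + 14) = 1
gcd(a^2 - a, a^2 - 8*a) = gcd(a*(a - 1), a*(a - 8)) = a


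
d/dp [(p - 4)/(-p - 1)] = -5/(p + 1)^2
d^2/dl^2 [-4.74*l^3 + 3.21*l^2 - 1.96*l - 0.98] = 6.42 - 28.44*l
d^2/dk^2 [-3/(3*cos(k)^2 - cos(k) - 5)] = 3*(-36*sin(k)^4 + 79*sin(k)^2 - 25*cos(k)/4 + 9*cos(3*k)/4 - 11)/(3*sin(k)^2 + cos(k) + 2)^3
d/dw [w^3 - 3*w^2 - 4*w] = 3*w^2 - 6*w - 4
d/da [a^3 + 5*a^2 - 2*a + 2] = 3*a^2 + 10*a - 2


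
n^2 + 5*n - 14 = (n - 2)*(n + 7)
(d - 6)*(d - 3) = d^2 - 9*d + 18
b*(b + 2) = b^2 + 2*b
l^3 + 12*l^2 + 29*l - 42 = (l - 1)*(l + 6)*(l + 7)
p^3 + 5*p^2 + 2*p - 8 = (p - 1)*(p + 2)*(p + 4)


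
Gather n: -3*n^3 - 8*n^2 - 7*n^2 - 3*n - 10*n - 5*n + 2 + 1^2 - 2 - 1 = -3*n^3 - 15*n^2 - 18*n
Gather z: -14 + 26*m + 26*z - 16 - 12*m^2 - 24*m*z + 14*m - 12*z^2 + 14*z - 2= -12*m^2 + 40*m - 12*z^2 + z*(40 - 24*m) - 32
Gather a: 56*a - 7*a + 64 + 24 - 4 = 49*a + 84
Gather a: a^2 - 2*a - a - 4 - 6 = a^2 - 3*a - 10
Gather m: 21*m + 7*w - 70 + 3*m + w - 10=24*m + 8*w - 80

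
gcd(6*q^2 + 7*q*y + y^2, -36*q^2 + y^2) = 6*q + y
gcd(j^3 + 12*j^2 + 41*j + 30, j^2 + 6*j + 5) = j^2 + 6*j + 5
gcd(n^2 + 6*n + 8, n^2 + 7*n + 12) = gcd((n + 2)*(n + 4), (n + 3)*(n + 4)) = n + 4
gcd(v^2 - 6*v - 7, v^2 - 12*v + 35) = v - 7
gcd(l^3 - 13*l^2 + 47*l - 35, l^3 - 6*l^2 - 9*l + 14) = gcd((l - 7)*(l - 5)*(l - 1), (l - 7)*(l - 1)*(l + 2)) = l^2 - 8*l + 7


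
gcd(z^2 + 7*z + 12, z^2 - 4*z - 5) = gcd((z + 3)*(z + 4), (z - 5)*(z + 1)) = 1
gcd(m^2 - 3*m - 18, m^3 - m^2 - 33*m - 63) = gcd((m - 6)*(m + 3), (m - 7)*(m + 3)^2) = m + 3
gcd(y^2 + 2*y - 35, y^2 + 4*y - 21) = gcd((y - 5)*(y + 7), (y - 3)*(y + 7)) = y + 7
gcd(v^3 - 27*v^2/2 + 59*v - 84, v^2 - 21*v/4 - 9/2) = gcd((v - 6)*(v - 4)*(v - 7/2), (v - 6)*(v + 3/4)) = v - 6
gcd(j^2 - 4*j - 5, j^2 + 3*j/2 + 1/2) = j + 1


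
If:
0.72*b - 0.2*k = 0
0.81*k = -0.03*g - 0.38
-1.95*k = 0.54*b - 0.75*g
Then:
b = -0.12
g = -1.19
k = -0.43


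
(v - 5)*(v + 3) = v^2 - 2*v - 15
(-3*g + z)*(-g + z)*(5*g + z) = 15*g^3 - 17*g^2*z + g*z^2 + z^3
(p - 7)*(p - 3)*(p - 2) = p^3 - 12*p^2 + 41*p - 42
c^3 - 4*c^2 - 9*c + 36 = (c - 4)*(c - 3)*(c + 3)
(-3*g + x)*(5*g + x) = -15*g^2 + 2*g*x + x^2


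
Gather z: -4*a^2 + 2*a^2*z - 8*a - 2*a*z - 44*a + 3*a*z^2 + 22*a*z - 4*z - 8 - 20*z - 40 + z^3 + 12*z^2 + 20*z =-4*a^2 - 52*a + z^3 + z^2*(3*a + 12) + z*(2*a^2 + 20*a - 4) - 48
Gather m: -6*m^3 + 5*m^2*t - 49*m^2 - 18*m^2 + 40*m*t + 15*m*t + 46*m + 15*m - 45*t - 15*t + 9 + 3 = -6*m^3 + m^2*(5*t - 67) + m*(55*t + 61) - 60*t + 12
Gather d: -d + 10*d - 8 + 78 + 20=9*d + 90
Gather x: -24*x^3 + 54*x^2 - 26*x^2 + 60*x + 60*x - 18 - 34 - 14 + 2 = -24*x^3 + 28*x^2 + 120*x - 64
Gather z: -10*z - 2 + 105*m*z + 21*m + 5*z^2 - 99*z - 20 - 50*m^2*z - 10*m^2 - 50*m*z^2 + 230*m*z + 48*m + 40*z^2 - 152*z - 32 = -10*m^2 + 69*m + z^2*(45 - 50*m) + z*(-50*m^2 + 335*m - 261) - 54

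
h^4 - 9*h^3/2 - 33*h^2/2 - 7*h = h*(h - 7)*(h + 1/2)*(h + 2)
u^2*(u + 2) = u^3 + 2*u^2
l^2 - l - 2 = (l - 2)*(l + 1)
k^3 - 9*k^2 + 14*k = k*(k - 7)*(k - 2)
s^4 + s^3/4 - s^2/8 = s^2*(s - 1/4)*(s + 1/2)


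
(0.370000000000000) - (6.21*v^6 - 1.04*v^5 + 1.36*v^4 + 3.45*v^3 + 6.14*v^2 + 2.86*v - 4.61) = -6.21*v^6 + 1.04*v^5 - 1.36*v^4 - 3.45*v^3 - 6.14*v^2 - 2.86*v + 4.98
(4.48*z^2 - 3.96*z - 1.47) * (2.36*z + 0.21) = 10.5728*z^3 - 8.4048*z^2 - 4.3008*z - 0.3087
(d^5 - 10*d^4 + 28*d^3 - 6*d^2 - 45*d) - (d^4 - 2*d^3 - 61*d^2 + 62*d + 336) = d^5 - 11*d^4 + 30*d^3 + 55*d^2 - 107*d - 336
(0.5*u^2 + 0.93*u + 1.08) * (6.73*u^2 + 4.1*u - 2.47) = 3.365*u^4 + 8.3089*u^3 + 9.8464*u^2 + 2.1309*u - 2.6676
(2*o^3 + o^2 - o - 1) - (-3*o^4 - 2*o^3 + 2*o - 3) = 3*o^4 + 4*o^3 + o^2 - 3*o + 2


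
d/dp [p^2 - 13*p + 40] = 2*p - 13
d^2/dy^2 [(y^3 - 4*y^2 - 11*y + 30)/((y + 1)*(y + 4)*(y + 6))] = 6*(-5*y^6 - 45*y^5 + 27*y^4 + 1581*y^3 + 7050*y^2 + 13980*y + 11144)/(y^9 + 33*y^8 + 465*y^7 + 3647*y^6 + 17394*y^5 + 51756*y^4 + 94888*y^3 + 102240*y^2 + 58752*y + 13824)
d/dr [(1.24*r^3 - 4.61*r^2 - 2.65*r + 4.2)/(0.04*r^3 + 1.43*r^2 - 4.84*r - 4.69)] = (1.9576*r^4 - 11.7912*r^3 + 8.1511*r^2 + 31.2298*r + 32.7565)/(0.0016*r^6 + 0.1144*r^5 + 1.6577*r^4 - 14.2176*r^3 + 10.0122*r^2 + 45.3992*r + 21.9961)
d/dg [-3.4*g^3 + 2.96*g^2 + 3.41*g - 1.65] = -10.2*g^2 + 5.92*g + 3.41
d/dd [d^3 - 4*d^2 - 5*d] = 3*d^2 - 8*d - 5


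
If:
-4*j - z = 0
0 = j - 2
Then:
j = 2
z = -8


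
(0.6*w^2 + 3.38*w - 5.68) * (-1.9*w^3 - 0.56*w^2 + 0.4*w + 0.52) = -1.14*w^5 - 6.758*w^4 + 9.1392*w^3 + 4.8448*w^2 - 0.5144*w - 2.9536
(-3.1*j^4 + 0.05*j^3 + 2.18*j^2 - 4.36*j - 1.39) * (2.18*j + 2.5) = -6.758*j^5 - 7.641*j^4 + 4.8774*j^3 - 4.0548*j^2 - 13.9302*j - 3.475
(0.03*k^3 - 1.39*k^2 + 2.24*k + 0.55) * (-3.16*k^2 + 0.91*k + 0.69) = -0.0948*k^5 + 4.4197*k^4 - 8.3226*k^3 - 0.6587*k^2 + 2.0461*k + 0.3795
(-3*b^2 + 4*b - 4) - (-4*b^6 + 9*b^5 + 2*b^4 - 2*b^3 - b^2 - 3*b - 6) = 4*b^6 - 9*b^5 - 2*b^4 + 2*b^3 - 2*b^2 + 7*b + 2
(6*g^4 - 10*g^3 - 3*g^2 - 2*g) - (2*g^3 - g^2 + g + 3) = 6*g^4 - 12*g^3 - 2*g^2 - 3*g - 3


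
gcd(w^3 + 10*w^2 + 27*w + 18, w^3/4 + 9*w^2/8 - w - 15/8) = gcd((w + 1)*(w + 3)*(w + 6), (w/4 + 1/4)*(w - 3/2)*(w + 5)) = w + 1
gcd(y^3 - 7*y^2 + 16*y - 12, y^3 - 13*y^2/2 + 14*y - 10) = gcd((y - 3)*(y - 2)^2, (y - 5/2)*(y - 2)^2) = y^2 - 4*y + 4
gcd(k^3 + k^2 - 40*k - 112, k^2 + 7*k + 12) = k + 4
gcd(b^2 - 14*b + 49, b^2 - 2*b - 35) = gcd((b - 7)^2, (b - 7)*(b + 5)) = b - 7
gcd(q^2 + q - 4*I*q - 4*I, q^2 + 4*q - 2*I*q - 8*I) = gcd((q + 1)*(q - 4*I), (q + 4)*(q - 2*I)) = 1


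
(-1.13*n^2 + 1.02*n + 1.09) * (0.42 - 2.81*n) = 3.1753*n^3 - 3.3408*n^2 - 2.6345*n + 0.4578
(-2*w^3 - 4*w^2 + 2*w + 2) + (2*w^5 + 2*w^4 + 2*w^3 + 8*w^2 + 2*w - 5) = 2*w^5 + 2*w^4 + 4*w^2 + 4*w - 3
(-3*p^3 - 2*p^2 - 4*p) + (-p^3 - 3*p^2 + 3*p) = -4*p^3 - 5*p^2 - p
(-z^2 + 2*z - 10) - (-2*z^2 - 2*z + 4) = z^2 + 4*z - 14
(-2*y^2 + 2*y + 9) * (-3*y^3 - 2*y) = 6*y^5 - 6*y^4 - 23*y^3 - 4*y^2 - 18*y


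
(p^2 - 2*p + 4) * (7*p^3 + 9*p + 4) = 7*p^5 - 14*p^4 + 37*p^3 - 14*p^2 + 28*p + 16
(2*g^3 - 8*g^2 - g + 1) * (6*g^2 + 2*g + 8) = 12*g^5 - 44*g^4 - 6*g^3 - 60*g^2 - 6*g + 8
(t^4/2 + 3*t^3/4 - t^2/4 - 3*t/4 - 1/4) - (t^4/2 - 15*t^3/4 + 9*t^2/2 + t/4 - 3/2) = 9*t^3/2 - 19*t^2/4 - t + 5/4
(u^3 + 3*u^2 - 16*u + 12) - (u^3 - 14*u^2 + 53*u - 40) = 17*u^2 - 69*u + 52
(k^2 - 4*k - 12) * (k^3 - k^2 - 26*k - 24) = k^5 - 5*k^4 - 34*k^3 + 92*k^2 + 408*k + 288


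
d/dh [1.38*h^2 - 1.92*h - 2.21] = 2.76*h - 1.92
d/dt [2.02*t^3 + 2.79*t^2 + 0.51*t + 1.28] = 6.06*t^2 + 5.58*t + 0.51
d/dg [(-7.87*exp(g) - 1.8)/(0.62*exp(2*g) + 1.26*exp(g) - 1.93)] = (4.8794*exp(2*g) + 2.232*exp(g) + 17.4571)*exp(g)/(0.3844*exp(4*g) + 1.5624*exp(3*g) - 0.8056*exp(2*g) - 4.8636*exp(g) + 3.7249)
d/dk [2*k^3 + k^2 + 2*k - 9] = 6*k^2 + 2*k + 2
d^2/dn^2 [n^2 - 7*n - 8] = 2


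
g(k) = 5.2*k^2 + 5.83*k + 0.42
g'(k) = 10.4*k + 5.83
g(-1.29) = 1.55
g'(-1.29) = -7.59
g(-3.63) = 47.78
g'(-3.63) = -31.92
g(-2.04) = 10.17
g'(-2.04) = -15.39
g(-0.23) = -0.65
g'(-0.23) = 3.44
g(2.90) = 61.06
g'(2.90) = 35.99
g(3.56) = 87.08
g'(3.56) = 42.85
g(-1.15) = 0.59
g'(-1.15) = -6.13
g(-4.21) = 68.04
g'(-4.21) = -37.95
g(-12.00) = 679.26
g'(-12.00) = -118.97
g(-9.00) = 369.15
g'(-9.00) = -87.77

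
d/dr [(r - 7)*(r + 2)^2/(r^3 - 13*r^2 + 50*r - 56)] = 2*(-5*r^2 + 4*r + 28)/(r^4 - 12*r^3 + 52*r^2 - 96*r + 64)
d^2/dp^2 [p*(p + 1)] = 2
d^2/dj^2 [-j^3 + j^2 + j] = 2 - 6*j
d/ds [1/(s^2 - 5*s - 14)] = (5 - 2*s)/(-s^2 + 5*s + 14)^2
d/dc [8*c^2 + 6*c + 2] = 16*c + 6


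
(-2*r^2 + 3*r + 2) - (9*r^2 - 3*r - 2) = -11*r^2 + 6*r + 4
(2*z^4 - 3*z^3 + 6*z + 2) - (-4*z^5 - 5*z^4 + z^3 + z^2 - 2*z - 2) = 4*z^5 + 7*z^4 - 4*z^3 - z^2 + 8*z + 4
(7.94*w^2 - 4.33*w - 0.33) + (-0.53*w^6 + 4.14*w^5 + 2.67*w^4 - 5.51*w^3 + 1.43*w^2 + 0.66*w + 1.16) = -0.53*w^6 + 4.14*w^5 + 2.67*w^4 - 5.51*w^3 + 9.37*w^2 - 3.67*w + 0.83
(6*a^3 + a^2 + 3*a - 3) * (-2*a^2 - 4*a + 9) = -12*a^5 - 26*a^4 + 44*a^3 + 3*a^2 + 39*a - 27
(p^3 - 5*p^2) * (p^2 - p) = p^5 - 6*p^4 + 5*p^3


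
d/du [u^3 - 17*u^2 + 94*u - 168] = 3*u^2 - 34*u + 94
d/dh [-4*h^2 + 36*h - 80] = 36 - 8*h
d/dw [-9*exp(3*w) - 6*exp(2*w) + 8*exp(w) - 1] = (-27*exp(2*w) - 12*exp(w) + 8)*exp(w)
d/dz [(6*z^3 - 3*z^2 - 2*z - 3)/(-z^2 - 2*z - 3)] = 2*z*(-3*z^3 - 12*z^2 - 25*z + 6)/(z^4 + 4*z^3 + 10*z^2 + 12*z + 9)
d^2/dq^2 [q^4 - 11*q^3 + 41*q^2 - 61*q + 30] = 12*q^2 - 66*q + 82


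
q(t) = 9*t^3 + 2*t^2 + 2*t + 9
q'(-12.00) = 3842.00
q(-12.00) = -15279.00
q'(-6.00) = 950.00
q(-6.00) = -1875.00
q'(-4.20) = 461.48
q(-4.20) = -630.91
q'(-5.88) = 911.99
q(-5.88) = -1763.29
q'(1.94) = 111.38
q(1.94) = 86.12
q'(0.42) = 8.44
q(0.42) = 10.86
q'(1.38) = 58.94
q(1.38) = 39.22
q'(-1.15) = 33.11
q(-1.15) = -4.34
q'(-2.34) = 140.48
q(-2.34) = -100.04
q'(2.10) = 129.47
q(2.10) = 105.37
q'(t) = 27*t^2 + 4*t + 2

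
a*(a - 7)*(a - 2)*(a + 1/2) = a^4 - 17*a^3/2 + 19*a^2/2 + 7*a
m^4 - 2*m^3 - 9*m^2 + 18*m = m*(m - 3)*(m - 2)*(m + 3)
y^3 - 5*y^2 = y^2*(y - 5)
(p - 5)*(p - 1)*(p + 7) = p^3 + p^2 - 37*p + 35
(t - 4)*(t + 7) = t^2 + 3*t - 28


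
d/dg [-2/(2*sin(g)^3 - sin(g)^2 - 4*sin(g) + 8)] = 4*(3*sin(g)^2 - sin(g) - 2)*cos(g)/(2*sin(g)^3 - sin(g)^2 - 4*sin(g) + 8)^2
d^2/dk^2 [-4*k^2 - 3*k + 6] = -8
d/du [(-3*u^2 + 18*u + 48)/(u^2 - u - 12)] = 3*(-5*u^2 - 8*u - 56)/(u^4 - 2*u^3 - 23*u^2 + 24*u + 144)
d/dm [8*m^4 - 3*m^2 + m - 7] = 32*m^3 - 6*m + 1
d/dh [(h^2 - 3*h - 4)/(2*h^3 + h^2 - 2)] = (2*h*(3*h + 1)*(-h^2 + 3*h + 4) + (2*h - 3)*(2*h^3 + h^2 - 2))/(2*h^3 + h^2 - 2)^2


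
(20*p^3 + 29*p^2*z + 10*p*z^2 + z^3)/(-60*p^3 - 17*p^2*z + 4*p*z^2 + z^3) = (4*p^2 + 5*p*z + z^2)/(-12*p^2 - p*z + z^2)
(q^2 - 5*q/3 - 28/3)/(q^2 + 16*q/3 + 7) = (q - 4)/(q + 3)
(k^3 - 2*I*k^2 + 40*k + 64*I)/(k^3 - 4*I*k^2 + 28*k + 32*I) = (k + 4*I)/(k + 2*I)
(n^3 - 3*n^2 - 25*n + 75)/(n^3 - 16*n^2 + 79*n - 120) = (n + 5)/(n - 8)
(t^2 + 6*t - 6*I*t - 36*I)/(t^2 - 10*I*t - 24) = (t + 6)/(t - 4*I)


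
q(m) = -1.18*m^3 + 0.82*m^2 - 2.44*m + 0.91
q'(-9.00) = -303.94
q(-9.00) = 949.51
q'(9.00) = -274.42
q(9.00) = -814.85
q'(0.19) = -2.26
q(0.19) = 0.47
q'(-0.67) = -5.13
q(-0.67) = 3.27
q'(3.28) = -35.15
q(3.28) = -39.91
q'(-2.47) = -28.09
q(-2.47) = 29.72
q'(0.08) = -2.33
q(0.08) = 0.72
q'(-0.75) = -5.66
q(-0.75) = 3.70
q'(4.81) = -76.45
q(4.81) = -123.17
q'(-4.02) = -66.24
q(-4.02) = 100.63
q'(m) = -3.54*m^2 + 1.64*m - 2.44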